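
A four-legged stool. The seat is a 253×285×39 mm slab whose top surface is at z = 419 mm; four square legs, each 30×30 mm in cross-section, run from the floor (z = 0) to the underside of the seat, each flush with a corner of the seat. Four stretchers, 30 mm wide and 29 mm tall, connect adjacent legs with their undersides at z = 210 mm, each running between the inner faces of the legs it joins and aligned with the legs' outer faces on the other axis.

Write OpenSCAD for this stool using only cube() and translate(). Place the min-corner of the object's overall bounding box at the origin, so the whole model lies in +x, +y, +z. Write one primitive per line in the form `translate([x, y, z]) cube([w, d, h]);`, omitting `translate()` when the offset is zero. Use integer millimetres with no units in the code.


translate([0, 0, 380]) cube([253, 285, 39]);
cube([30, 30, 380]);
translate([223, 0, 0]) cube([30, 30, 380]);
translate([0, 255, 0]) cube([30, 30, 380]);
translate([223, 255, 0]) cube([30, 30, 380]);
translate([30, 0, 210]) cube([193, 30, 29]);
translate([30, 255, 210]) cube([193, 30, 29]);
translate([0, 30, 210]) cube([30, 225, 29]);
translate([223, 30, 210]) cube([30, 225, 29]);


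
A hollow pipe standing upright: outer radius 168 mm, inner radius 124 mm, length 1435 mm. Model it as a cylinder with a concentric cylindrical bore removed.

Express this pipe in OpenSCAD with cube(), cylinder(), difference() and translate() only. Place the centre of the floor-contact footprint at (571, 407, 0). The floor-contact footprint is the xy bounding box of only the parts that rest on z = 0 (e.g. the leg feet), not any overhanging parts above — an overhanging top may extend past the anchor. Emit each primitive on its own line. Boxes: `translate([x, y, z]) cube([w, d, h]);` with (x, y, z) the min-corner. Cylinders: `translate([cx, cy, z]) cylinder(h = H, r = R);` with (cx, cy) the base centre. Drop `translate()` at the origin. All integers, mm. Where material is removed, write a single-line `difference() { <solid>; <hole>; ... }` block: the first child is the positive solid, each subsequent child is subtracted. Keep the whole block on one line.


difference() { translate([571, 407, 0]) cylinder(h = 1435, r = 168); translate([571, 407, 0]) cylinder(h = 1435, r = 124); }


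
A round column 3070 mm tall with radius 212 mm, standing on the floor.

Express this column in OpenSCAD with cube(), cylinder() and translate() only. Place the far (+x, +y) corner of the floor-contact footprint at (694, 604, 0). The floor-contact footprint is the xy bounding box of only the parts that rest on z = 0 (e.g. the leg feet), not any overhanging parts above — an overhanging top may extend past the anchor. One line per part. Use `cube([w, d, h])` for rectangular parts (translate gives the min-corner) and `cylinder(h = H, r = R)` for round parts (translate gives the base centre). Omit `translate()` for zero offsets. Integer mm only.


translate([482, 392, 0]) cylinder(h = 3070, r = 212);


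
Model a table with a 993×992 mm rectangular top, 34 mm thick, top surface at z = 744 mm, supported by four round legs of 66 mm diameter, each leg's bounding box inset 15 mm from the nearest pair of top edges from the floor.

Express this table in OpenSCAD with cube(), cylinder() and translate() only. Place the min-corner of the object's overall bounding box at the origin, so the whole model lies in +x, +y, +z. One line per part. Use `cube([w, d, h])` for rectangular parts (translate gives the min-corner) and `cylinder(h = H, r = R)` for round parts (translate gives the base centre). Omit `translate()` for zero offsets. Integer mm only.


// leg_h = 744 - 34 = 710
translate([0, 0, 710]) cube([993, 992, 34]);
translate([48, 48, 0]) cylinder(h = 710, r = 33);
translate([945, 48, 0]) cylinder(h = 710, r = 33);
translate([48, 944, 0]) cylinder(h = 710, r = 33);
translate([945, 944, 0]) cylinder(h = 710, r = 33);


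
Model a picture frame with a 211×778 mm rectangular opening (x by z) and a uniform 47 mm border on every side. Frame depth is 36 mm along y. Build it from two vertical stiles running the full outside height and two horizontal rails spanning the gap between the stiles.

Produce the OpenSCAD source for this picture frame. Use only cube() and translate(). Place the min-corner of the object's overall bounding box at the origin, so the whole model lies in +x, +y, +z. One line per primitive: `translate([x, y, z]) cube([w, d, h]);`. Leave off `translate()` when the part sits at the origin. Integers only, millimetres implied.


cube([47, 36, 872]);
translate([258, 0, 0]) cube([47, 36, 872]);
translate([47, 0, 0]) cube([211, 36, 47]);
translate([47, 0, 825]) cube([211, 36, 47]);


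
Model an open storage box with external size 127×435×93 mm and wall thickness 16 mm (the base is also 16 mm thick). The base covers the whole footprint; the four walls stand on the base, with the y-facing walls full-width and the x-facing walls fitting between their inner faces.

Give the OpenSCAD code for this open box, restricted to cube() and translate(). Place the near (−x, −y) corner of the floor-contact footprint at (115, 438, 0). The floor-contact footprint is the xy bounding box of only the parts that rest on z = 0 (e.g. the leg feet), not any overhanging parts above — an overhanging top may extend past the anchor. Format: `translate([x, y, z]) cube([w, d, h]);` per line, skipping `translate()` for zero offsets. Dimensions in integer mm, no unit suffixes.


translate([115, 438, 0]) cube([127, 435, 16]);
translate([115, 438, 16]) cube([127, 16, 77]);
translate([115, 857, 16]) cube([127, 16, 77]);
translate([115, 454, 16]) cube([16, 403, 77]);
translate([226, 454, 16]) cube([16, 403, 77]);


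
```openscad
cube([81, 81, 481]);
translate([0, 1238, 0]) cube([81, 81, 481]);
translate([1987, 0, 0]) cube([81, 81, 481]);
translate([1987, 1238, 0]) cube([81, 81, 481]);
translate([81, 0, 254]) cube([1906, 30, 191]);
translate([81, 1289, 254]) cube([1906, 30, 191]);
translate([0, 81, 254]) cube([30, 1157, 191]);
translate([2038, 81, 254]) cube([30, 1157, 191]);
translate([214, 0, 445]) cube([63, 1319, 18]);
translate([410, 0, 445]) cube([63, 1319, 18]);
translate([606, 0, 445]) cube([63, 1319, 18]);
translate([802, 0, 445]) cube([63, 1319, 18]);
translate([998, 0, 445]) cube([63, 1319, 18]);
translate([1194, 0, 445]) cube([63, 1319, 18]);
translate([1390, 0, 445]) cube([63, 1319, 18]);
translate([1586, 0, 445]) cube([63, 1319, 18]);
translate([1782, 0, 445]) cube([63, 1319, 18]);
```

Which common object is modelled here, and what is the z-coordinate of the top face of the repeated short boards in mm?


A bed frame. The slat-top height is 463 mm.

Four posts, four rails, and a row of slats — a bed frame. Slats sit on the rails at z = 254 + 191 = 445; with slat thickness 18, the top is 463 mm.


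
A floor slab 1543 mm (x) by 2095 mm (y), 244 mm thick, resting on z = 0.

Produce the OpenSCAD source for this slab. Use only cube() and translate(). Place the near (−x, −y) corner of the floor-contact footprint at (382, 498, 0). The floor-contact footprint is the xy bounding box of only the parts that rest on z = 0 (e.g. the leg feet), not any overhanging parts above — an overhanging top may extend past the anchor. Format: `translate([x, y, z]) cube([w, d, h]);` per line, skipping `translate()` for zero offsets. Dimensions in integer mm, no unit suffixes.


translate([382, 498, 0]) cube([1543, 2095, 244]);


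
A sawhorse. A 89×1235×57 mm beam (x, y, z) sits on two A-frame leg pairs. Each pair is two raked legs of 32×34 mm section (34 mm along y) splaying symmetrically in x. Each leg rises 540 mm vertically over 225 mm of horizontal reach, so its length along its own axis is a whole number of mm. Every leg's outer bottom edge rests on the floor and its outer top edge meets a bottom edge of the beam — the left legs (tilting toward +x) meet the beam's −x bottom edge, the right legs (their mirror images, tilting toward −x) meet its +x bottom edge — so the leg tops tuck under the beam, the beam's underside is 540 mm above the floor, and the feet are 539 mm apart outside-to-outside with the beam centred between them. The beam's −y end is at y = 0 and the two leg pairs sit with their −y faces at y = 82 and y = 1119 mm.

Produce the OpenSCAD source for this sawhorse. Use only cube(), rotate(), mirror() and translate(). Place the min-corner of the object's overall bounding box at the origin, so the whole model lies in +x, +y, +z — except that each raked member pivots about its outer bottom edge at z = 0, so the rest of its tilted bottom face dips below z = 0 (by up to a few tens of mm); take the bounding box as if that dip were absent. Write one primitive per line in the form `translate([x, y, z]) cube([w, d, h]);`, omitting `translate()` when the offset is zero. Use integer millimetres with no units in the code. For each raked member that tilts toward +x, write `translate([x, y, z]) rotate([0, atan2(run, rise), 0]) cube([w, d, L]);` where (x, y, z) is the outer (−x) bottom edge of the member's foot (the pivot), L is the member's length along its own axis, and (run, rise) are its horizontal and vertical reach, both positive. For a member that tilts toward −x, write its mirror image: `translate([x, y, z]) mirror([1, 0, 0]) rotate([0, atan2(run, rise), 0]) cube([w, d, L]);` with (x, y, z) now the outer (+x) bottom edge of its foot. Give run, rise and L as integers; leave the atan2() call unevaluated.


translate([225, 0, 540]) cube([89, 1235, 57]);
translate([0, 82, 0]) rotate([0, atan2(225, 540), 0]) cube([32, 34, 585]);
translate([539, 82, 0]) mirror([1, 0, 0]) rotate([0, atan2(225, 540), 0]) cube([32, 34, 585]);
translate([0, 1119, 0]) rotate([0, atan2(225, 540), 0]) cube([32, 34, 585]);
translate([539, 1119, 0]) mirror([1, 0, 0]) rotate([0, atan2(225, 540), 0]) cube([32, 34, 585]);


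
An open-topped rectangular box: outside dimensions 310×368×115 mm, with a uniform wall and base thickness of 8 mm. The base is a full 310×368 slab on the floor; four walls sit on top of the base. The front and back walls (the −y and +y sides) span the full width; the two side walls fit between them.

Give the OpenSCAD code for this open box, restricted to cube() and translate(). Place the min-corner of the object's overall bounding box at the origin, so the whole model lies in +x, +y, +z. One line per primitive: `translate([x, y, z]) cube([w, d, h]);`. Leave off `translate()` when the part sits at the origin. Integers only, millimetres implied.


cube([310, 368, 8]);
translate([0, 0, 8]) cube([310, 8, 107]);
translate([0, 360, 8]) cube([310, 8, 107]);
translate([0, 8, 8]) cube([8, 352, 107]);
translate([302, 8, 8]) cube([8, 352, 107]);


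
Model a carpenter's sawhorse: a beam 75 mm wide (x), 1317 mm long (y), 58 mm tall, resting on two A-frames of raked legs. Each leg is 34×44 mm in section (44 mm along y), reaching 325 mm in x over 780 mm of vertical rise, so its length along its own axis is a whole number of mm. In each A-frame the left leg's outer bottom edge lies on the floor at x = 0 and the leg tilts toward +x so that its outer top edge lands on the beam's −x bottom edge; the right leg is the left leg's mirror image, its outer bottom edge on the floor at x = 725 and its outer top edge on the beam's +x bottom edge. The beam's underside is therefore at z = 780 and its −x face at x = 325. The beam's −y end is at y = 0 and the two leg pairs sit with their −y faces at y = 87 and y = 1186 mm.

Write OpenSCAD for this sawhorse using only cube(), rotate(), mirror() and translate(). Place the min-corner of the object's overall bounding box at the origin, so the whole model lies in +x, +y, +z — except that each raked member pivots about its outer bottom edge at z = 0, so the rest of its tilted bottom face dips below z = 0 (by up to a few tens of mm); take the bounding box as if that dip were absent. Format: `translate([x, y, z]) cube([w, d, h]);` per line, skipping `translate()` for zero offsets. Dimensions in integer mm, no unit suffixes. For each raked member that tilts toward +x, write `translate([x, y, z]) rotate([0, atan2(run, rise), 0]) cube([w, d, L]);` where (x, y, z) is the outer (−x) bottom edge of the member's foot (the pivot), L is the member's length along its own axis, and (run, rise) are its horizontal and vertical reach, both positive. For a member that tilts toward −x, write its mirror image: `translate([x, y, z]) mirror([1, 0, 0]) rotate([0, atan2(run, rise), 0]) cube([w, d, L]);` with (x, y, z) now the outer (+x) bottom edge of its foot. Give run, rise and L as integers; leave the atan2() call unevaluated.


// leg length = √(325² + 780²) = 845
// right-leg outer foot x = 2·325 + 75 = 725
// beam min-corner = (325, 0, 780)
translate([325, 0, 780]) cube([75, 1317, 58]);
translate([0, 87, 0]) rotate([0, atan2(325, 780), 0]) cube([34, 44, 845]);
translate([725, 87, 0]) mirror([1, 0, 0]) rotate([0, atan2(325, 780), 0]) cube([34, 44, 845]);
translate([0, 1186, 0]) rotate([0, atan2(325, 780), 0]) cube([34, 44, 845]);
translate([725, 1186, 0]) mirror([1, 0, 0]) rotate([0, atan2(325, 780), 0]) cube([34, 44, 845]);


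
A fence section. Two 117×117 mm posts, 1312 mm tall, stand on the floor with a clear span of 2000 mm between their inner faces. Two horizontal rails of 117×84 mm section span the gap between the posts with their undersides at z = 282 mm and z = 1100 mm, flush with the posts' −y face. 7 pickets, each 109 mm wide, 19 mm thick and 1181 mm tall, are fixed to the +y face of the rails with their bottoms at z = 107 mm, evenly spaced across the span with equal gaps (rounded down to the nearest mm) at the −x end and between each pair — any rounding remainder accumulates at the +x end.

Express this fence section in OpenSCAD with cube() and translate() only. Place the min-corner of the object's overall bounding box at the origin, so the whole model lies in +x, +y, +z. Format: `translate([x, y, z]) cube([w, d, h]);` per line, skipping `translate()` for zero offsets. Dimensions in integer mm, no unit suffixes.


cube([117, 117, 1312]);
translate([2117, 0, 0]) cube([117, 117, 1312]);
translate([117, 0, 282]) cube([2000, 117, 84]);
translate([117, 0, 1100]) cube([2000, 117, 84]);
translate([271, 117, 107]) cube([109, 19, 1181]);
translate([534, 117, 107]) cube([109, 19, 1181]);
translate([797, 117, 107]) cube([109, 19, 1181]);
translate([1060, 117, 107]) cube([109, 19, 1181]);
translate([1323, 117, 107]) cube([109, 19, 1181]);
translate([1586, 117, 107]) cube([109, 19, 1181]);
translate([1849, 117, 107]) cube([109, 19, 1181]);


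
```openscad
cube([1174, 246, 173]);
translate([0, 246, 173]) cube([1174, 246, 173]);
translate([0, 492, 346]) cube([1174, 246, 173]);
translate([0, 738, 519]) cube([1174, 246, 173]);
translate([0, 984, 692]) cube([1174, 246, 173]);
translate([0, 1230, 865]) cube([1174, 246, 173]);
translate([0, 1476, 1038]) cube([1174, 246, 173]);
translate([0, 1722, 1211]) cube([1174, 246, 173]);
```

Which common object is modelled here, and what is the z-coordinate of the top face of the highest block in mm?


A staircase. The total rise is 1384 mm.

8 identical blocks, each offset up and back from the previous — a staircase. Each step is 173 mm tall and there are 8 of them, so the total rise is 8 × 173 = 1384 mm.


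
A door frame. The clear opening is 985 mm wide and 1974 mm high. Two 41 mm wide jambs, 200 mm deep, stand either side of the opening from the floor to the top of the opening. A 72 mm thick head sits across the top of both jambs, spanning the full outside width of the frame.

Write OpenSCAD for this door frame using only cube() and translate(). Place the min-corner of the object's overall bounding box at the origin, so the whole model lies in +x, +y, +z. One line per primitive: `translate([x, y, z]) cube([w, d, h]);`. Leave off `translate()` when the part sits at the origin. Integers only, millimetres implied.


cube([41, 200, 1974]);
translate([1026, 0, 0]) cube([41, 200, 1974]);
translate([0, 0, 1974]) cube([1067, 200, 72]);


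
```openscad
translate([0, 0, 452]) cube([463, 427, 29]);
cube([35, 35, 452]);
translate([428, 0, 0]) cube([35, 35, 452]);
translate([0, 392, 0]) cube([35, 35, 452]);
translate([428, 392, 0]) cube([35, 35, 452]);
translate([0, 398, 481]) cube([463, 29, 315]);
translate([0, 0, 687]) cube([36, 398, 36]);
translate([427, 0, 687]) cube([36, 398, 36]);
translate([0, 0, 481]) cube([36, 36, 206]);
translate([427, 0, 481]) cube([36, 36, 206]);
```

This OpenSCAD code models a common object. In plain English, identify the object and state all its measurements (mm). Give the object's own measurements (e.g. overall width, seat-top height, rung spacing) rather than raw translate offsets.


A chair. The seat is a 463×427×29 mm slab with its top at z = 481 mm, on four 35×35 mm corner legs (flush with the seat edges, standing on z = 0). A flat backrest 29 mm thick, 315 mm tall, spans the full seat width and rises from the seat top along its +y edge, rear face flush with the rear of the seat. Two armrests of 36×36 mm section run along each side from the seat's front edge to the front of the backrest, top faces 242 mm above the seat top and outer faces flush with the seat's x-edges; a 36×36 mm post under the front of each armrest stands on the seat at the front corner.


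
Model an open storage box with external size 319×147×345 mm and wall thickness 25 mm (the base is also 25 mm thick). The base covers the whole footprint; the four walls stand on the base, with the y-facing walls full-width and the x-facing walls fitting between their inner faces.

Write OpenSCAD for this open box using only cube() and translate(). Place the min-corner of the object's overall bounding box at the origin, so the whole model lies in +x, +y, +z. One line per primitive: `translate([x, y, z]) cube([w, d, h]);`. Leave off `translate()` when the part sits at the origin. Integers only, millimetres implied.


cube([319, 147, 25]);
translate([0, 0, 25]) cube([319, 25, 320]);
translate([0, 122, 25]) cube([319, 25, 320]);
translate([0, 25, 25]) cube([25, 97, 320]);
translate([294, 25, 25]) cube([25, 97, 320]);


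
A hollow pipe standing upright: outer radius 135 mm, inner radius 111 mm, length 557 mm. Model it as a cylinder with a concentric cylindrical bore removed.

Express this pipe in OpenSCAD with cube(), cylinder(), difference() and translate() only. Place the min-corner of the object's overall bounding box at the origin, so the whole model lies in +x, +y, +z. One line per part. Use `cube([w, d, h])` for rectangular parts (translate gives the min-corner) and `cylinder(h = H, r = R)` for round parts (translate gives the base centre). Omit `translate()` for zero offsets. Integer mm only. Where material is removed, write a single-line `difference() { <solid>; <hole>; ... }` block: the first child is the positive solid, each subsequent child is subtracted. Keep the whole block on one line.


difference() { translate([135, 135, 0]) cylinder(h = 557, r = 135); translate([135, 135, 0]) cylinder(h = 557, r = 111); }


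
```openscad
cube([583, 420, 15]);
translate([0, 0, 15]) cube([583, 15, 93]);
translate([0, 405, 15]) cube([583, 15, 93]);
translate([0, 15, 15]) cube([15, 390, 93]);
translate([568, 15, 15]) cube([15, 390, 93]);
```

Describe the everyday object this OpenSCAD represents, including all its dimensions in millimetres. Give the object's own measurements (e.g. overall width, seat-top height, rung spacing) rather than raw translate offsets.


An open-topped rectangular box: outside dimensions 583×420×108 mm, with a uniform wall and base thickness of 15 mm. The base is a full 583×420 slab on the floor; four walls sit on top of the base. The front and back walls (the −y and +y sides) span the full width; the two side walls fit between them.


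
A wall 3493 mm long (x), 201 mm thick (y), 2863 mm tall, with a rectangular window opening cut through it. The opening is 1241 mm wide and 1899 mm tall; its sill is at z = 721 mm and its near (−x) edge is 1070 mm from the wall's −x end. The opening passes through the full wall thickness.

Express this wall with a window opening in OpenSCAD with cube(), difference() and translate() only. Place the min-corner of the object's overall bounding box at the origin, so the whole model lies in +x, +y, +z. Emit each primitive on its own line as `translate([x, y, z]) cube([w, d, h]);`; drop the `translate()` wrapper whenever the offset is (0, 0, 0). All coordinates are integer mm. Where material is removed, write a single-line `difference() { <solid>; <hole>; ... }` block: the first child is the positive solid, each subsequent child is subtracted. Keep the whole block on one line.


difference() { cube([3493, 201, 2863]); translate([1070, 0, 721]) cube([1241, 201, 1899]); }


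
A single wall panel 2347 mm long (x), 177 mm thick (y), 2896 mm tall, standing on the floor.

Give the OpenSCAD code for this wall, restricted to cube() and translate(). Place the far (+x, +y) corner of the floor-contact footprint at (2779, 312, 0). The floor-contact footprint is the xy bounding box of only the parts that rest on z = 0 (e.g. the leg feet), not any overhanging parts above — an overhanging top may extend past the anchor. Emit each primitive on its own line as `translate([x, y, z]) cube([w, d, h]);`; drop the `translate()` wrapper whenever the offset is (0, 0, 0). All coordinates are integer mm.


translate([432, 135, 0]) cube([2347, 177, 2896]);


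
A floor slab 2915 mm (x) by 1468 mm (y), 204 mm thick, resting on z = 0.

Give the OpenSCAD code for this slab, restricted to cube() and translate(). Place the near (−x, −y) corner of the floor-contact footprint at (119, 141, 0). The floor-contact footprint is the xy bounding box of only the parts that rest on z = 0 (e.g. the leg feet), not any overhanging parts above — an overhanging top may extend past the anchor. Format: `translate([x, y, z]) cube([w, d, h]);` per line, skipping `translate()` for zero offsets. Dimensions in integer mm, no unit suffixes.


translate([119, 141, 0]) cube([2915, 1468, 204]);


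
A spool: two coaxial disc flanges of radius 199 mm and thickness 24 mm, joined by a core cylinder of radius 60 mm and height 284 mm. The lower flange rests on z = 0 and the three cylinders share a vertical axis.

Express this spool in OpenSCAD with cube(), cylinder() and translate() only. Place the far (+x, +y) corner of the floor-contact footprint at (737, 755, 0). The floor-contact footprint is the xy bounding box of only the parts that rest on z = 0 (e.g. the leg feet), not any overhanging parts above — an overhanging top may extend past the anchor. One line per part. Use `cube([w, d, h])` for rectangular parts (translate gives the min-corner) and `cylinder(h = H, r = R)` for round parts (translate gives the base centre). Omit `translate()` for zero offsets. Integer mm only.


translate([538, 556, 0]) cylinder(h = 24, r = 199);
translate([538, 556, 24]) cylinder(h = 284, r = 60);
translate([538, 556, 308]) cylinder(h = 24, r = 199);


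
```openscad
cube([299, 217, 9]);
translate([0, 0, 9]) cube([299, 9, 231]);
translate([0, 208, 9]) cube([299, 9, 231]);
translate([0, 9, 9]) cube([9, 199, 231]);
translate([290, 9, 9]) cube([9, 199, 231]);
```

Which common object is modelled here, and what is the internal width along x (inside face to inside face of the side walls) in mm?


An open box. The internal width is 281 mm.

A 299×217 base slab with four walls standing on it — an open box. The base is 299 mm wide and the walls are 9 mm thick, so the internal width is 299 − 2 × 9 = 281 mm.


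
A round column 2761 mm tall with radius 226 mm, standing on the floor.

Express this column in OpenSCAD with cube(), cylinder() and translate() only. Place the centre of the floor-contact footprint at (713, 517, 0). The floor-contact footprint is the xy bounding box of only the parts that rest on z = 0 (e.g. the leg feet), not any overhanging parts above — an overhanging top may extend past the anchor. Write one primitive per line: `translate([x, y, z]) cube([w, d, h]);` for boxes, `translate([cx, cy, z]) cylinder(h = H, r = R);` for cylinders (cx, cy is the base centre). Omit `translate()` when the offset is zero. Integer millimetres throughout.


translate([713, 517, 0]) cylinder(h = 2761, r = 226);


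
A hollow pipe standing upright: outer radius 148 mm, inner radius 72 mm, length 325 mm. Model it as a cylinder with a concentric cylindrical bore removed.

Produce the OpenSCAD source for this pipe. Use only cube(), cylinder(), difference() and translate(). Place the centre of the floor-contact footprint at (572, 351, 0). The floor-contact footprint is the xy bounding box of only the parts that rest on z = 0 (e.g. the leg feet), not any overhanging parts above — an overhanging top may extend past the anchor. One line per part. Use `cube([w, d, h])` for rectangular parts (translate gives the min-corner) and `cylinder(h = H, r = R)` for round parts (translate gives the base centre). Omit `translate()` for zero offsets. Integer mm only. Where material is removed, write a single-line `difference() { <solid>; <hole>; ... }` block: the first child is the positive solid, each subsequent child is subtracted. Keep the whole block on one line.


difference() { translate([572, 351, 0]) cylinder(h = 325, r = 148); translate([572, 351, 0]) cylinder(h = 325, r = 72); }


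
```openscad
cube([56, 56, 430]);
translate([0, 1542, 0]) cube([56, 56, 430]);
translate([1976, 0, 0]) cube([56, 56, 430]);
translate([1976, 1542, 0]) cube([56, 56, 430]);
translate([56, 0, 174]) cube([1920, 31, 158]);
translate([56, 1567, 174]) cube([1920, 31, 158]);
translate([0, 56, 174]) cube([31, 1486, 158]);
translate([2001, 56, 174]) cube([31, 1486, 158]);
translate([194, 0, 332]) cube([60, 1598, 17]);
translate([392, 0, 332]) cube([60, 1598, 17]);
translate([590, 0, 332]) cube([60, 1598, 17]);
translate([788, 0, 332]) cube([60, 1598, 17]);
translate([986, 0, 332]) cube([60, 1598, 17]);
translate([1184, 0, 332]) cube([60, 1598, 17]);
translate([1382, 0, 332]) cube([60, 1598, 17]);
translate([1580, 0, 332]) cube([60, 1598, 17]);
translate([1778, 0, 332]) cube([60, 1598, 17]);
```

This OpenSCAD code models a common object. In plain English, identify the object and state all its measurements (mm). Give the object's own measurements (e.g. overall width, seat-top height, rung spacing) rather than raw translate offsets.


A bed frame 2032 mm long (x) by 1598 mm wide (y). Four 56×56 mm corner posts, 430 mm tall, at the corners of the footprint. Four rails of 31 mm thickness and 158 mm height run between adjacent posts with their undersides at z = 174 mm, their outer faces flush with the outside of the frame (the two x-running rails run between the posts' inner faces; the two y-running rails run between the posts' inner faces). 9 slats, each 60 mm wide (x) and 17 mm thick, lie across the top of the two x-running rails, running the full 1598 mm width of the frame in y; along x they sit between the end posts with a 138 mm gap after the −x posts and between neighbouring slats and before the +x posts.


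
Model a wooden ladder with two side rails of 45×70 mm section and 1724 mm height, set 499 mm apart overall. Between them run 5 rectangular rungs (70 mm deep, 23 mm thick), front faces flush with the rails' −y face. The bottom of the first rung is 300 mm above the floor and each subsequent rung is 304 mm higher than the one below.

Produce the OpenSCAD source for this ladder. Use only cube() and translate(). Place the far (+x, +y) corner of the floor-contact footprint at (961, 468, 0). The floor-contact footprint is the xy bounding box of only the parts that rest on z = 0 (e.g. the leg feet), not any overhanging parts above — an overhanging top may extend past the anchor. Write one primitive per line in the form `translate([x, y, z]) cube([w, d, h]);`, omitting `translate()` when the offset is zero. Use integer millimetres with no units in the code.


translate([462, 398, 0]) cube([45, 70, 1724]);
translate([916, 398, 0]) cube([45, 70, 1724]);
translate([507, 398, 300]) cube([409, 70, 23]);
translate([507, 398, 604]) cube([409, 70, 23]);
translate([507, 398, 908]) cube([409, 70, 23]);
translate([507, 398, 1212]) cube([409, 70, 23]);
translate([507, 398, 1516]) cube([409, 70, 23]);


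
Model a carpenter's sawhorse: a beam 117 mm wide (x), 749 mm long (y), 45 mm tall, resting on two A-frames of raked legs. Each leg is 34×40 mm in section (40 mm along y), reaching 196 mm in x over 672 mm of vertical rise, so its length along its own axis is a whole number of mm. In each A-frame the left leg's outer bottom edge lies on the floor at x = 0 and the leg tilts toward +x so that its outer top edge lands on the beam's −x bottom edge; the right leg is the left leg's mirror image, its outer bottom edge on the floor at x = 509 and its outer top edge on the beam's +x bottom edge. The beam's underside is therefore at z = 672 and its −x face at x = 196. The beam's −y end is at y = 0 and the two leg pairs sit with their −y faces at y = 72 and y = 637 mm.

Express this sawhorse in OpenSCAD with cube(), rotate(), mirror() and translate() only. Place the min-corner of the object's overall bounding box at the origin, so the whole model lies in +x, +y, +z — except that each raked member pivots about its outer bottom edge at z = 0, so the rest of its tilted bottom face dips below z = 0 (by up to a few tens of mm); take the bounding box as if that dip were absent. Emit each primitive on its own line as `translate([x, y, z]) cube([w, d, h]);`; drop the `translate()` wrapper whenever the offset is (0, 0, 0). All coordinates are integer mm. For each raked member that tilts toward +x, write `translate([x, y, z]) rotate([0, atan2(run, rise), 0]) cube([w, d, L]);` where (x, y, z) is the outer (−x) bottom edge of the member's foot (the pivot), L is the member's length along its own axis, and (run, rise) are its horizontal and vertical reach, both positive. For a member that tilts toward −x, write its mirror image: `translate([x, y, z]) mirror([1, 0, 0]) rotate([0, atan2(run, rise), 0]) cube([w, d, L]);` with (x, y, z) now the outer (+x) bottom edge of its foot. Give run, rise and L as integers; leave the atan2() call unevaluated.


translate([196, 0, 672]) cube([117, 749, 45]);
translate([0, 72, 0]) rotate([0, atan2(196, 672), 0]) cube([34, 40, 700]);
translate([509, 72, 0]) mirror([1, 0, 0]) rotate([0, atan2(196, 672), 0]) cube([34, 40, 700]);
translate([0, 637, 0]) rotate([0, atan2(196, 672), 0]) cube([34, 40, 700]);
translate([509, 637, 0]) mirror([1, 0, 0]) rotate([0, atan2(196, 672), 0]) cube([34, 40, 700]);


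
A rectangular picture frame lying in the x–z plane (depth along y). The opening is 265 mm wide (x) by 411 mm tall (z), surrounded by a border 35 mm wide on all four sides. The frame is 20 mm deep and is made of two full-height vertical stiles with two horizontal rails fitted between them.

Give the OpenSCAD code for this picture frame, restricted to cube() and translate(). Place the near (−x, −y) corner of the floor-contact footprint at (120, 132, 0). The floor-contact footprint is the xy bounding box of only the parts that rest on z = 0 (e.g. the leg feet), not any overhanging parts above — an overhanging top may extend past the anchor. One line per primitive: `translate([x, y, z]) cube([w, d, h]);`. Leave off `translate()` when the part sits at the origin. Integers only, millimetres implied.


translate([120, 132, 0]) cube([35, 20, 481]);
translate([420, 132, 0]) cube([35, 20, 481]);
translate([155, 132, 0]) cube([265, 20, 35]);
translate([155, 132, 446]) cube([265, 20, 35]);


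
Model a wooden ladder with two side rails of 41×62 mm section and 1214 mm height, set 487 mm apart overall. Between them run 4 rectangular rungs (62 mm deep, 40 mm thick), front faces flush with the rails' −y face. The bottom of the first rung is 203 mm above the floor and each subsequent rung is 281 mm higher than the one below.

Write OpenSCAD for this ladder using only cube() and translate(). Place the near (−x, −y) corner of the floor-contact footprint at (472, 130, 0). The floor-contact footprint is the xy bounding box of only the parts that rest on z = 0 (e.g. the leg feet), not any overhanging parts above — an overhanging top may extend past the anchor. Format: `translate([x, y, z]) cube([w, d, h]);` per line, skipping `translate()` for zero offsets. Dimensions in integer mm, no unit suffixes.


// rung span = 487 - 2*41 = 405
// rung[k] z = 203 + k*281
translate([472, 130, 0]) cube([41, 62, 1214]);
translate([918, 130, 0]) cube([41, 62, 1214]);
translate([513, 130, 203]) cube([405, 62, 40]);
translate([513, 130, 484]) cube([405, 62, 40]);
translate([513, 130, 765]) cube([405, 62, 40]);
translate([513, 130, 1046]) cube([405, 62, 40]);


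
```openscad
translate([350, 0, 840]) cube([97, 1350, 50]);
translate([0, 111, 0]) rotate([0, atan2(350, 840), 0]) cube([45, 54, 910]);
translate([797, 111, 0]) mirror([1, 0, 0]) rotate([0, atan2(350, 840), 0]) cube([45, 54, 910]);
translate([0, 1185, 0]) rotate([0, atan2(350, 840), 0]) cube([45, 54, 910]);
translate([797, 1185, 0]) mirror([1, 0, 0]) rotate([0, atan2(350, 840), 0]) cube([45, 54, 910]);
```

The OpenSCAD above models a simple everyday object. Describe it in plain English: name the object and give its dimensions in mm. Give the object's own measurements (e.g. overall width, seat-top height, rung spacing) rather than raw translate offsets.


A sawhorse. A 97×1350×50 mm beam (x, y, z) sits on two A-frame leg pairs. Each pair is two raked legs of 45×54 mm section (54 mm along y) splaying symmetrically in x. Each leg rises 840 mm vertically over 350 mm of horizontal reach and is 910 mm long along its own axis. Every leg's outer bottom edge rests on the floor and its outer top edge meets a bottom edge of the beam — the left legs (tilting toward +x) meet the beam's −x bottom edge, the right legs (their mirror images, tilting toward −x) meet its +x bottom edge — so the leg tops tuck under the beam, the beam's underside is 840 mm above the floor, and the feet are 797 mm apart outside-to-outside with the beam centred between them. The two leg pairs are set in 111 mm from either end of the beam.


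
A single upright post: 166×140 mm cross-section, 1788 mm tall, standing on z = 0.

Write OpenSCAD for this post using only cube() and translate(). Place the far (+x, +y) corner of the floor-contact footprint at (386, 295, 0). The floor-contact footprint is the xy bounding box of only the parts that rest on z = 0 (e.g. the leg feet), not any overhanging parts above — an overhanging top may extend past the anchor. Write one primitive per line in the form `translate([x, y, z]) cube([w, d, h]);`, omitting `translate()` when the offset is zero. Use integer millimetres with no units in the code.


translate([220, 155, 0]) cube([166, 140, 1788]);


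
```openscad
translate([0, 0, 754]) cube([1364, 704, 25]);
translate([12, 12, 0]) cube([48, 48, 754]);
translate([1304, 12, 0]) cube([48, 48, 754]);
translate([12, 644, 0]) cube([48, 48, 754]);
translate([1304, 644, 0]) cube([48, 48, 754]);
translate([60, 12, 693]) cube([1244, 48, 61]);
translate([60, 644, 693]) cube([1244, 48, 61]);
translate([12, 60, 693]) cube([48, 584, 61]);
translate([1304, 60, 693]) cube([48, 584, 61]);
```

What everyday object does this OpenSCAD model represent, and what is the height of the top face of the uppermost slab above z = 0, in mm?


A table. The table height is 779 mm.

A 1364×704×25 slab sits at z = 754 on four 48 mm square posts — a table. The top surface is at 754 + 25 = 779 mm.


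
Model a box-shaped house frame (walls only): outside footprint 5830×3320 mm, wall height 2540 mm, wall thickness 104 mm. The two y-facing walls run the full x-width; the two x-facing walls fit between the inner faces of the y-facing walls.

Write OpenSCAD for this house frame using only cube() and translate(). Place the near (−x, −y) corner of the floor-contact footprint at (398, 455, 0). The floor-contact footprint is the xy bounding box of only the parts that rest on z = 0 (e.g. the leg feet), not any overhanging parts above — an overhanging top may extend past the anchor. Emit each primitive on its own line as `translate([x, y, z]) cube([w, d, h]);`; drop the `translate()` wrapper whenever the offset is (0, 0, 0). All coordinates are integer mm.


translate([398, 455, 0]) cube([5830, 104, 2540]);
translate([398, 3671, 0]) cube([5830, 104, 2540]);
translate([398, 559, 0]) cube([104, 3112, 2540]);
translate([6124, 559, 0]) cube([104, 3112, 2540]);


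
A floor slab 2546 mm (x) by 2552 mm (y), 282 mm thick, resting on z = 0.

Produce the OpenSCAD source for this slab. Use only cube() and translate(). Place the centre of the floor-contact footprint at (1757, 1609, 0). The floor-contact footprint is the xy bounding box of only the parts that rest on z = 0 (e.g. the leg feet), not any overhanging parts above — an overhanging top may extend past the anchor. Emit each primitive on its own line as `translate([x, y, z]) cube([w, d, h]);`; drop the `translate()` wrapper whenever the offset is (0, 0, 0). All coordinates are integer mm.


translate([484, 333, 0]) cube([2546, 2552, 282]);


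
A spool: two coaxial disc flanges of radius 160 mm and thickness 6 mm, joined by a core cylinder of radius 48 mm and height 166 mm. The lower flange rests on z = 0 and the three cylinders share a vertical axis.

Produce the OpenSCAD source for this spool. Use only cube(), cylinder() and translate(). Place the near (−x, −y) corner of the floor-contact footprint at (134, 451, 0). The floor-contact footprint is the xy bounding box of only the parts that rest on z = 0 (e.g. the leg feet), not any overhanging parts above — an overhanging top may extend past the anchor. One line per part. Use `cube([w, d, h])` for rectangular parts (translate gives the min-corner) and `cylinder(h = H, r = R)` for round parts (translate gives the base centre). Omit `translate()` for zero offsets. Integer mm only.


translate([294, 611, 0]) cylinder(h = 6, r = 160);
translate([294, 611, 6]) cylinder(h = 166, r = 48);
translate([294, 611, 172]) cylinder(h = 6, r = 160);


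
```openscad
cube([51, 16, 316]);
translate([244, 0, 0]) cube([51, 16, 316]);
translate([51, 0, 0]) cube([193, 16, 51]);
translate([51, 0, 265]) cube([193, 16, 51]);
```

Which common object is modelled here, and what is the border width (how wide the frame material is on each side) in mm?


A picture frame. The border width is 51 mm.

Four thin pieces enclosing a rectangular opening — a picture frame. The two full-height stiles are 316 mm tall; the top rail sits at z = 265 and is 51 mm tall, so the border above the opening is 316 − 265 = 51 mm, matching the stile x-width.


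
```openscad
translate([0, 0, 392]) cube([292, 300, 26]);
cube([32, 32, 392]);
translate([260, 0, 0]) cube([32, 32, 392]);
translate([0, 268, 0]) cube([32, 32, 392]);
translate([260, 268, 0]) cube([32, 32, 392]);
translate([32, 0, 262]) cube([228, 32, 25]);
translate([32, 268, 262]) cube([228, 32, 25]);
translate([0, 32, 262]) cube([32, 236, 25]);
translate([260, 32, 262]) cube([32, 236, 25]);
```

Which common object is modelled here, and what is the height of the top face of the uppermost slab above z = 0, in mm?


A stool. The seat height is 418 mm.

A 292×300×26 slab at z = 392 on four corner posts — a stool. The seat top is 392 + 26 = 418 mm.


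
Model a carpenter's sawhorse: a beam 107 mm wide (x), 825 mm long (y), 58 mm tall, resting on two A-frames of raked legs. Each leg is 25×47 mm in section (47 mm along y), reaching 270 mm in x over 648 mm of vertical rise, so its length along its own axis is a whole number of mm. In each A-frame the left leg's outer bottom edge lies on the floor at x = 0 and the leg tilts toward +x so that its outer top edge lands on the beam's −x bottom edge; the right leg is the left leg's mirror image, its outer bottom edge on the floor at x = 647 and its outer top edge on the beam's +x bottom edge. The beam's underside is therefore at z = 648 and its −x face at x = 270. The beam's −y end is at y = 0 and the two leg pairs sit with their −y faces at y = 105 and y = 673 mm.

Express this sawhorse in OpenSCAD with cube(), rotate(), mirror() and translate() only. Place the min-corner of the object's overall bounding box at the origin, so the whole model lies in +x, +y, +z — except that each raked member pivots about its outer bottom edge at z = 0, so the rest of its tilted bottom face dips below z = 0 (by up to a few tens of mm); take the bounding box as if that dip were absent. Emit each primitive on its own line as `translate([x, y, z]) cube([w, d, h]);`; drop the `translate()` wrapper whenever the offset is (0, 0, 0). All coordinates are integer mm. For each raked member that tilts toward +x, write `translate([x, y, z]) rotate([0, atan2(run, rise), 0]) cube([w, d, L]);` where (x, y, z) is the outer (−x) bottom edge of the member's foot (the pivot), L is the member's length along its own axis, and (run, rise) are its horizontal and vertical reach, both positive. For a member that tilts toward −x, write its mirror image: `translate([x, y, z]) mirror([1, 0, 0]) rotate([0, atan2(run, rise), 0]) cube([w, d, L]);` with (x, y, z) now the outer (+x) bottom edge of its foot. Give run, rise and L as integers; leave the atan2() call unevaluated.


translate([270, 0, 648]) cube([107, 825, 58]);
translate([0, 105, 0]) rotate([0, atan2(270, 648), 0]) cube([25, 47, 702]);
translate([647, 105, 0]) mirror([1, 0, 0]) rotate([0, atan2(270, 648), 0]) cube([25, 47, 702]);
translate([0, 673, 0]) rotate([0, atan2(270, 648), 0]) cube([25, 47, 702]);
translate([647, 673, 0]) mirror([1, 0, 0]) rotate([0, atan2(270, 648), 0]) cube([25, 47, 702]);
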